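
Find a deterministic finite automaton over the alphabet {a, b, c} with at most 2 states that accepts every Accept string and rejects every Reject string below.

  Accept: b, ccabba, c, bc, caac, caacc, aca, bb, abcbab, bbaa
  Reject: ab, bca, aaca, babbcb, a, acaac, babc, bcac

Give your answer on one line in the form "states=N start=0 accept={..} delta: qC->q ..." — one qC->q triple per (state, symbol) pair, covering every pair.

Fold the examples into a partial DFA from state 0: repeatedly fix the first undefined (state, symbol) met by the shortest-then-alphabetical prefix, trying targets in increasing order and rejecting any under which an Accept and a Reject string meet in one state with the same remainder; add a state when all current targets are rejected. Accepting states are where Accept strings end.
a: 0a undefined. 0a->0: no, b/ab meet in 0 with "b" left. Open state 1: 0a->1.
b: 0b undefined. 0b->0: ok.
c: 0c undefined. 0c->0: ok.
aa: 1a undefined. 1a->0: ok.
ab: 1b undefined. 1b->0: no, b/ab meet in 0. 1b->1: ok.
ac: 1c undefined. 1c->0: no, b/babbcb meet in 0. 1c->1: ok.
All examples now run through 2 states with every (state, symbol) defined. Accept strings end in {0}, Reject strings end in {1}; accept={0}.

states=2 start=0 accept={0} delta: 0a->1 0b->0 0c->0 1a->0 1b->1 1c->1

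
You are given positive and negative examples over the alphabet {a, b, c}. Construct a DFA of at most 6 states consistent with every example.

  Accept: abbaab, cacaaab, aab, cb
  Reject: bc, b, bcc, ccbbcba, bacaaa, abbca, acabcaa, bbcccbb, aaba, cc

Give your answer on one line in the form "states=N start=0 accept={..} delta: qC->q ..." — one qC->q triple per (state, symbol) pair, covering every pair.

states=3 start=0 accept={2} delta: 0a->1 0b->0 0c->1 1a->1 1b->2 1c->0 2a->0 2b->0 2c->0

State merging on the prefix tree: take the shortest (then alphabetical) example prefix whose next move is undefined and point that move at state 0, else 1, else 2, ...; a target is out if some Accept/Reject pair would then sit in one state with the same input left (inseparable). If every existing state is out, open a new one.
a: 0a undefined. 0a->0: no, aab/b meet in 0 with "b" left. Open state 1: 0a->1.
b: 0b undefined. 0b->0: ok.
c: 0c undefined. 0c->0: no, cb/bc meet in 0. 0c->1: ok.
aa: 1a undefined. 1a->0: no, cacaaab/b meet in 0. 1a->1: ok.
ab: 1b undefined. 1b->0: no, abbaab/b meet in 0. 1b->1: no, abbaab/bc meet in 1. Open state 2: 1b->2.
ac: 1c undefined. 1c->0: ok.
abb: 2b undefined. 2b->0: ok.
aaba: 2a undefined. 2a->0: ok.
acabc: 2c undefined. 2c->0: ok.
All examples now run through 3 states with every (state, symbol) defined. Accept strings end in {2}, Reject strings end in {0,1}; accept={2}.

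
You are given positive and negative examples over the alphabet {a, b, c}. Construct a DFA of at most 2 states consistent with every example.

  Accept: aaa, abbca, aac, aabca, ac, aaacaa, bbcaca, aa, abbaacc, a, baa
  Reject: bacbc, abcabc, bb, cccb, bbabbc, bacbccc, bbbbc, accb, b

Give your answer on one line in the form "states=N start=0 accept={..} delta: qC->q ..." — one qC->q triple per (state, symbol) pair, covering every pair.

states=2 start=0 accept={0} delta: 0a->0 0b->1 0c->0 1a->0 1b->1 1c->1

Fold the examples into a partial DFA from state 0: repeatedly fix the first undefined (state, symbol) met by the shortest-then-alphabetical prefix, trying targets in increasing order and rejecting any under which an Accept and a Reject string meet in one state with the same remainder; add a state when all current targets are rejected. Accepting states are where Accept strings end.
a: 0a undefined. 0a->0: ok.
b: 0b undefined. 0b->0: no, aaa/bb meet in 0. Open state 1: 0b->1.
c: 0c undefined. 0c->0: ok.
ba: 1a undefined. 1a->0: ok.
bb: 1b undefined. 1b->0: no, aaa/bb meet in 0. 1b->1: ok.
abc: 1c undefined. 1c->0: no, aaa/bacbc meet in 0. 1c->1: ok.
All examples now run through 2 states with every (state, symbol) defined. Accept strings end in {0}, Reject strings end in {1}; accept={0}.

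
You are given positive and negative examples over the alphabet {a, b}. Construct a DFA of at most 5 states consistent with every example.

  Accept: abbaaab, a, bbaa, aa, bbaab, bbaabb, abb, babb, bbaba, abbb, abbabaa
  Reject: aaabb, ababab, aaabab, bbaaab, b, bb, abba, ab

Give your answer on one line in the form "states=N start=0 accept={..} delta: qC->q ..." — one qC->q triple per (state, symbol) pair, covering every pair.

states=4 start=0 accept={1,2} delta: 0a->1 0b->0 1a->2 1b->3 2a->0 2b->2 3a->1 3b->2

Grow the machine one transition at a time. Run the examples from 0; the earliest place one falls off (shortest prefix, ties alphabetical) gets sent to the lowest-numbered state that keeps every Accept/Reject pair distinguishable — a pair clashes when both reach the same state with identical unread suffix — and to a fresh state only if none does.
a: 0a undefined. 0a->0: no, abbaaab/bbaaab meet in 0 with "bbaaab" left. Open state 1: 0a->1.
b: 0b undefined. 0b->0: ok.
aa: 1a undefined. 1a->0: no, bbaa/b meet in 0. 1a->1: no, bbaab/bbaaab meet in 1 with "b" left. Open state 2: 1a->2.
ab: 1b undefined. 1b->0: no, abbaaab/bbaaab meet in 2 with "ab" left. 1b->1: no, a/ab meet in 1. 1b->2: no, bbaa/ab meet in 2. Open state 3: 1b->3.
aaa: 2a undefined. 2a->0: ok.
aba: 3a undefined. 3a->0: no, bbaba/aaabb meet in 0. 3a->1: ok.
abb: 3b undefined. 3b->0: no, abbaaab/aaabb meet in 0. 3b->1: no, abbaaab/ababab meet in 3. 3b->2: ok.
abbb: 2b undefined. 2b->0: no, abbaaab/aaabb meet in 0. 2b->1: no, bbaabb/ababab meet in 3. 2b->2: ok.
All examples now run through 4 states with every (state, symbol) defined. Accept strings end in {1,2}, Reject strings end in {0,3}; accept={1,2}.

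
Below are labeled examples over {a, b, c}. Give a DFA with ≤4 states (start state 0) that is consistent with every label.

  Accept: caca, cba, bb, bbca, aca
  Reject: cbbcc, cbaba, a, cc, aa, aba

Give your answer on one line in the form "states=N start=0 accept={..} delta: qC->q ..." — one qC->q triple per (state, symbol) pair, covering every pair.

states=3 start=0 accept={1} delta: 0a->0 0b->1 0c->2 1a->0 1b->1 1c->2 2a->1 2b->2 2c->0

Fold the examples into a partial DFA from state 0: repeatedly fix the first undefined (state, symbol) met by the shortest-then-alphabetical prefix, trying targets in increasing order and rejecting any under which an Accept and a Reject string meet in one state with the same remainder; add a state when all current targets are rejected. Accepting states are where Accept strings end.
a: 0a undefined. 0a->0: ok.
b: 0b undefined. 0b->0: no, bb/a meet in 0. Open state 1: 0b->1.
c: 0c undefined. 0c->0: no, caca/a meet in 0. 0c->1: no, aca/aba meet in 1 with "a" left. Open state 2: 0c->2.
bb: 1b undefined. 1b->0: no, bb/a meet in 0. 1b->1: ok.
ca: 2a undefined. 2a->0: no, caca/a meet in 0. 2a->1: ok.
cb: 2b undefined. 2b->0: no, cba/a meet in 0. 2b->1: no, cba/aba meet in 1 with "a" left. 2b->2: ok.
cc: 2c undefined. 2c->0: ok.
aba: 1a undefined. 1a->0: ok.
bbc: 1c undefined. 1c->0: no, caca/cbaba meet in 0. 1c->1: no, caca/cbaba meet in 0. 1c->2: ok.
All examples now run through 3 states with every (state, symbol) defined. Accept strings end in {1}, Reject strings end in {0,2}; accept={1}.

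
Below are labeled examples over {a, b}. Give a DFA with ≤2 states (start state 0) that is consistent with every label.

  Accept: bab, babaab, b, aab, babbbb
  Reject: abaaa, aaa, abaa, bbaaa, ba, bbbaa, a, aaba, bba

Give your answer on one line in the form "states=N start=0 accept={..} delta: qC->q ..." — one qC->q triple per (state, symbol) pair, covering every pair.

State merging on the prefix tree: take the shortest (then alphabetical) example prefix whose next move is undefined and point that move at state 0, else 1, else 2, ...; a target is out if some Accept/Reject pair would then sit in one state with the same input left (inseparable). If every existing state is out, open a new one.
a: 0a undefined. 0a->0: ok.
b: 0b undefined. 0b->0: no, bab/abaaa meet in 0. Open state 1: 0b->1.
ba: 1a undefined. 1a->0: ok.
bb: 1b undefined. 1b->0: no, babbbb/abaaa meet in 0. 1b->1: ok.
All examples now run through 2 states with every (state, symbol) defined. Accept strings end in {1}, Reject strings end in {0}; accept={1}.

states=2 start=0 accept={1} delta: 0a->0 0b->1 1a->0 1b->1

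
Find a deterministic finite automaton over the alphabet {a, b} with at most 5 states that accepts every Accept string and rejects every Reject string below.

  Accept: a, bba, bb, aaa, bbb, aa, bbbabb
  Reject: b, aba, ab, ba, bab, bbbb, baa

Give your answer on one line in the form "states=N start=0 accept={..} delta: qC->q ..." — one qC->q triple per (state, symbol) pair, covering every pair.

states=4 start=0 accept={0,3} delta: 0a->0 0b->1 1a->2 1b->3 2a->1 2b->1 3a->0 3b->0

State merging on the prefix tree: take the shortest (then alphabetical) example prefix whose next move is undefined and point that move at state 0, else 1, else 2, ...; a target is out if some Accept/Reject pair would then sit in one state with the same input left (inseparable). If every existing state is out, open a new one.
a: 0a undefined. 0a->0: ok.
b: 0b undefined. 0b->0: no, a/b meet in 0. Open state 1: 0b->1.
ba: 1a undefined. 1a->0: no, a/aba meet in 0. 1a->1: no, bb/bab meet in 1 with "b" left. Open state 2: 1a->2.
bb: 1b undefined. 1b->0: no, a/bbbb meet in 0. 1b->1: no, bba/aba meet in 2. 1b->2: no, bba/baa meet in 2 with "a" left. Open state 3: 1b->3.
baa: 2a undefined. 2a->0: no, a/baa meet in 0. 2a->1: ok.
bab: 2b undefined. 2b->0: no, a/bab meet in 0. 2b->1: ok.
bba: 3a undefined. 3a->0: ok.
bbb: 3b undefined. 3b->0: ok.
All examples now run through 4 states with every (state, symbol) defined. Accept strings end in {0,3}, Reject strings end in {1,2}; accept={0,3}.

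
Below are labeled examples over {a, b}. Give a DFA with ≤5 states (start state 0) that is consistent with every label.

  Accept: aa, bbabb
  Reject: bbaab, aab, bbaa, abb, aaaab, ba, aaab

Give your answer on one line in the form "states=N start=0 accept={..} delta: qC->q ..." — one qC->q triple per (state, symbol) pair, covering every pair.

State merging on the prefix tree: take the shortest (then alphabetical) example prefix whose next move is undefined and point that move at state 0, else 1, else 2, ...; a target is out if some Accept/Reject pair would then sit in one state with the same input left (inseparable). If every existing state is out, open a new one.
a: 0a undefined. 0a->0: ok.
b: 0b undefined. 0b->0: no, aa/bbaab meet in 0. Open state 1: 0b->1.
ba: 1a undefined. 1a->0: no, aa/ba meet in 0. 1a->1: ok.
bb: 1b undefined. 1b->0: no, aa/bbaa meet in 0. 1b->1: no, bbabb/bbaab meet in 1. Open state 2: 1b->2.
bba: 2a undefined. 2a->0: no, aa/bbaa meet in 0. 2a->1: ok.
bbabb: 2b undefined. 2b->0: ok.
All examples now run through 3 states with every (state, symbol) defined. Accept strings end in {0}, Reject strings end in {1,2}; accept={0}.

states=3 start=0 accept={0} delta: 0a->0 0b->1 1a->1 1b->2 2a->1 2b->0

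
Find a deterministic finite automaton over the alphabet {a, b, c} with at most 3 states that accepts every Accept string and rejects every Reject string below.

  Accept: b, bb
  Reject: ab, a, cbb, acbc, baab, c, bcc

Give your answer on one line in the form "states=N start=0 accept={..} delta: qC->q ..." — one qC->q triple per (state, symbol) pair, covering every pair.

State merging on the prefix tree: take the shortest (then alphabetical) example prefix whose next move is undefined and point that move at state 0, else 1, else 2, ...; a target is out if some Accept/Reject pair would then sit in one state with the same input left (inseparable). If every existing state is out, open a new one.
a: 0a undefined. 0a->0: no, b/ab meet in 0 with "b" left. Open state 1: 0a->1.
b: 0b undefined. 0b->0: ok.
c: 0c undefined. 0c->0: no, b/cbb meet in 0. 0c->1: ok.
ab: 1b undefined. 1b->0: no, b/ab meet in 0. 1b->1: ok.
ac: 1c undefined. 1c->0: no, b/bcc meet in 0. 1c->1: ok.
baa: 1a undefined. 1a->0: no, b/baab meet in 0. 1a->1: ok.
All examples now run through 2 states with every (state, symbol) defined. Accept strings end in {0}, Reject strings end in {1}; accept={0}.

states=2 start=0 accept={0} delta: 0a->1 0b->0 0c->1 1a->1 1b->1 1c->1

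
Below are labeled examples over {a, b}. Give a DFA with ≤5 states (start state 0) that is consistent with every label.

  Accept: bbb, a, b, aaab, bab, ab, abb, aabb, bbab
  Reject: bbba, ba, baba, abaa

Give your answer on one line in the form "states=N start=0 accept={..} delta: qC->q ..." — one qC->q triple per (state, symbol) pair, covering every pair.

State merging on the prefix tree: take the shortest (then alphabetical) example prefix whose next move is undefined and point that move at state 0, else 1, else 2, ...; a target is out if some Accept/Reject pair would then sit in one state with the same input left (inseparable). If every existing state is out, open a new one.
a: 0a undefined. 0a->0: ok.
b: 0b undefined. 0b->0: no, bbb/bbba meet in 0. Open state 1: 0b->1.
ba: 1a undefined. 1a->0: no, a/ba meet in 0. 1a->1: no, b/ba meet in 1. Open state 2: 1a->2.
bb: 1b undefined. 1b->0: ok.
bab: 2b undefined. 2b->0: no, a/baba meet in 0. 2b->1: ok.
abaa: 2a undefined. 2a->0: no, a/abaa meet in 0. 2a->1: no, bbb/abaa meet in 1. 2a->2: ok.
All examples now run through 3 states with every (state, symbol) defined. Accept strings end in {0,1}, Reject strings end in {2}; accept={0,1}.

states=3 start=0 accept={0,1} delta: 0a->0 0b->1 1a->2 1b->0 2a->2 2b->1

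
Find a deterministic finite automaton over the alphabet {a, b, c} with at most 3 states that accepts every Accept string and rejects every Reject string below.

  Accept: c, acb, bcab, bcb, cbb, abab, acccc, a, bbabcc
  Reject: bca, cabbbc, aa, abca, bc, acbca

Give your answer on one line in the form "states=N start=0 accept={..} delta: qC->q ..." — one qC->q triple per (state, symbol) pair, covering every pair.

states=3 start=0 accept={0,1} delta: 0a->1 0b->1 0c->0 1a->2 1b->1 1c->2 2a->2 2b->1 2c->0

Grow the machine one transition at a time. Run the examples from 0; the earliest place one falls off (shortest prefix, ties alphabetical) gets sent to the lowest-numbered state that keeps every Accept/Reject pair distinguishable — a pair clashes when both reach the same state with identical unread suffix — and to a fresh state only if none does.
a: 0a undefined. 0a->0: no, a/aa meet in 0. Open state 1: 0a->1.
b: 0b undefined. 0b->0: no, c/bc meet in 0 with "c" left. 0b->1: ok.
c: 0c undefined. 0c->0: ok.
aa: 1a undefined. 1a->0: no, c/aa meet in 0. 1a->1: no, a/aa meet in 1. Open state 2: 1a->2.
ab: 1b undefined. 1b->0: no, c/cabbbc meet in 0. 1b->1: ok.
ac: 1c undefined. 1c->0: no, c/cabbbc meet in 0. 1c->1: no, acb/cabbbc meet in 1. 1c->2: ok.
acb: 2b undefined. 2b->0: no, cbb/acbca meet in 1. 2b->1: ok.
acc: 2c undefined. 2c->0: ok.
bca: 2a undefined. 2a->0: no, c/bca meet in 0. 2a->1: no, acb/bca meet in 1. 2a->2: ok.
All examples now run through 3 states with every (state, symbol) defined. Accept strings end in {0,1}, Reject strings end in {2}; accept={0,1}.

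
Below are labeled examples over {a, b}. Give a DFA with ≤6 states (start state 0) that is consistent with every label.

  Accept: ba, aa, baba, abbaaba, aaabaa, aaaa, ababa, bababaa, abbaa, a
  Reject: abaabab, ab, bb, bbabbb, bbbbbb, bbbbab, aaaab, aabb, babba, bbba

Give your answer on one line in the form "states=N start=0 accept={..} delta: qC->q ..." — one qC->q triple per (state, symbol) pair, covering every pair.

states=3 start=0 accept={0} delta: 0a->0 0b->1 1a->0 1b->2 2a->1 2b->2

Fold the examples into a partial DFA from state 0: repeatedly fix the first undefined (state, symbol) met by the shortest-then-alphabetical prefix, trying targets in increasing order and rejecting any under which an Accept and a Reject string meet in one state with the same remainder; add a state when all current targets are rejected. Accepting states are where Accept strings end.
a: 0a undefined. 0a->0: ok.
b: 0b undefined. 0b->0: no, ba/abaabab meet in 0. Open state 1: 0b->1.
ba: 1a undefined. 1a->0: ok.
bb: 1b undefined. 1b->0: no, ba/bb meet in 0. 1b->1: no, ba/babba meet in 0. Open state 2: 1b->2.
bba: 2a undefined. 2a->0: no, ba/babba meet in 0. 2a->1: ok.
bbb: 2b undefined. 2b->0: no, ba/bbbbbb meet in 0. 2b->1: no, ba/bbba meet in 0. 2b->2: ok.
All examples now run through 3 states with every (state, symbol) defined. Accept strings end in {0}, Reject strings end in {1,2}; accept={0}.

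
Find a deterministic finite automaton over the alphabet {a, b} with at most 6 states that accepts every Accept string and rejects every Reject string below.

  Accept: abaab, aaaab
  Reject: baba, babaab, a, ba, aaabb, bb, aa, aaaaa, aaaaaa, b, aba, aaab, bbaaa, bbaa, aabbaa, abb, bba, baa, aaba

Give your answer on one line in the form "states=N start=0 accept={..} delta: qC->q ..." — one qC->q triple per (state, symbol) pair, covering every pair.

Grow the machine one transition at a time. Run the examples from 0; the earliest place one falls off (shortest prefix, ties alphabetical) gets sent to the lowest-numbered state that keeps every Accept/Reject pair distinguishable — a pair clashes when both reach the same state with identical unread suffix — and to a fresh state only if none does.
a: 0a undefined. 0a->0: no, aaaab/b meet in 0 with "b" left. Open state 1: 0a->1.
b: 0b undefined. 0b->0: no, abaab/babaab meet in 1 with "baab" left. 0b->1: ok.
aa: 1a undefined. 1a->0: no, aaaab/a meet in 1. 1a->1: no, abaab/babaab meet in 1 with "baab" left. Open state 2: 1a->2.
ab: 1b undefined. 1b->0: ok.
aaa: 2a undefined. 2a->0: no, aaaab/aaabb meet in 0. 2a->1: ok.
aab: 2b undefined. 2b->0: no, abaab/babaab meet in 0. 2b->1: no, abaab/a meet in 1. 2b->2: no, abaab/babaab meet in 2. Open state 3: 2b->3.
aaba: 3a undefined. 3a->0: ok.
aabb: 3b undefined. 3b->0: ok.
All examples now run through 4 states with every (state, symbol) defined. Accept strings end in {3}, Reject strings end in {0,1,2}; accept={3}.

states=4 start=0 accept={3} delta: 0a->1 0b->1 1a->2 1b->0 2a->1 2b->3 3a->0 3b->0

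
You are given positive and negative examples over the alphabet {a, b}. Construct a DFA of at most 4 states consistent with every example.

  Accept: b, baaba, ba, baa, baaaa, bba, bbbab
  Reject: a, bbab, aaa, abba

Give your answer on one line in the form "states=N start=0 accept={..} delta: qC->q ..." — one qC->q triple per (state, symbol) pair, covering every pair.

states=4 start=0 accept={2} delta: 0a->1 0b->2 1a->0 1b->1 2a->2 2b->3 3a->2 3b->1

Grow the machine one transition at a time. Run the examples from 0; the earliest place one falls off (shortest prefix, ties alphabetical) gets sent to the lowest-numbered state that keeps every Accept/Reject pair distinguishable — a pair clashes when both reach the same state with identical unread suffix — and to a fresh state only if none does.
a: 0a undefined. 0a->0: no, bba/abba meet in 0 with "bba" left. Open state 1: 0a->1.
b: 0b undefined. 0b->0: no, ba/a meet in 1. 0b->1: no, b/a meet in 1. Open state 2: 0b->2.
aa: 1a undefined. 1a->0: ok.
ab: 1b undefined. 1b->0: no, ba/abba meet in 2 with "a" left. 1b->1: ok.
ba: 2a undefined. 2a->0: no, baaba/abba meet in 0. 2a->1: no, baaba/a meet in 1. 2a->2: ok.
bb: 2b undefined. 2b->0: no, baaba/a meet in 1. 2b->1: no, b/bbab meet in 2. 2b->2: no, b/bbab meet in 2. Open state 3: 2b->3.
bba: 3a undefined. 3a->0: no, b/bbab meet in 2. 3a->1: no, baaba/a meet in 1. 3a->2: ok.
bbb: 3b undefined. 3b->0: no, bbbab/a meet in 1. 3b->1: ok.
All examples now run through 4 states with every (state, symbol) defined. Accept strings end in {2}, Reject strings end in {0,1,3}; accept={2}.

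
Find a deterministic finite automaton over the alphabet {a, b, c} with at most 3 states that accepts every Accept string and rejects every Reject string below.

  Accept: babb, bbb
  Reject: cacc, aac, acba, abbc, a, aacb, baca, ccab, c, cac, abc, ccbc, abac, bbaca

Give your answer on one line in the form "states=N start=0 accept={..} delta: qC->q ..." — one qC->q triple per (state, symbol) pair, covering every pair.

states=3 start=0 accept={2} delta: 0a->0 0b->1 0c->0 1a->0 1b->2 1c->0 2a->0 2b->2 2c->0

State merging on the prefix tree: take the shortest (then alphabetical) example prefix whose next move is undefined and point that move at state 0, else 1, else 2, ...; a target is out if some Accept/Reject pair would then sit in one state with the same input left (inseparable). If every existing state is out, open a new one.
a: 0a undefined. 0a->0: ok.
b: 0b undefined. 0b->0: no, babb/a meet in 0. Open state 1: 0b->1.
c: 0c undefined. 0c->0: ok.
ba: 1a undefined. 1a->0: ok.
bb: 1b undefined. 1b->0: no, babb/cacc meet in 0. 1b->1: no, babb/aacb meet in 1. Open state 2: 1b->2.
abc: 1c undefined. 1c->0: ok.
bba: 2a undefined. 2a->0: ok.
bbb: 2b undefined. 2b->0: no, bbb/cacc meet in 0. 2b->1: no, bbb/aacb meet in 1. 2b->2: ok.
abbc: 2c undefined. 2c->0: ok.
All examples now run through 3 states with every (state, symbol) defined. Accept strings end in {2}, Reject strings end in {0,1}; accept={2}.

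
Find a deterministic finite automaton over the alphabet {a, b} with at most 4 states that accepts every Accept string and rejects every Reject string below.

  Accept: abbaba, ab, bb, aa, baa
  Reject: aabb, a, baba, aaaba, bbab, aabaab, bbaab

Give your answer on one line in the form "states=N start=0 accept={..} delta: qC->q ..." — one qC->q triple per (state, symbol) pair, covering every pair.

states=3 start=0 accept={2} delta: 0a->1 0b->1 1a->2 1b->2 2a->2 2b->0

Grow the machine one transition at a time. Run the examples from 0; the earliest place one falls off (shortest prefix, ties alphabetical) gets sent to the lowest-numbered state that keeps every Accept/Reject pair distinguishable — a pair clashes when both reach the same state with identical unread suffix — and to a fresh state only if none does.
a: 0a undefined. 0a->0: no, bb/aabb meet in 0 with "bb" left. Open state 1: 0a->1.
b: 0b undefined. 0b->0: no, ab/bbab meet in 1 with "b" left. 0b->1: ok.
aa: 1a undefined. 1a->0: no, ab/aabb meet in 1 with "b" left. 1a->1: no, aa/a meet in 1. Open state 2: 1a->2.
ab: 1b undefined. 1b->0: no, abbaba/baba meet in 2 with "ba" left. 1b->1: no, abbaba/baba meet in 2 with "ba" left. 1b->2: ok.
aaa: 2a undefined. 2a->0: no, ab/aaaba meet in 2. 2a->1: no, ab/bbab meet in 2. 2a->2: ok.
aab: 2b undefined. 2b->0: ok.
All examples now run through 3 states with every (state, symbol) defined. Accept strings end in {2}, Reject strings end in {0,1}; accept={2}.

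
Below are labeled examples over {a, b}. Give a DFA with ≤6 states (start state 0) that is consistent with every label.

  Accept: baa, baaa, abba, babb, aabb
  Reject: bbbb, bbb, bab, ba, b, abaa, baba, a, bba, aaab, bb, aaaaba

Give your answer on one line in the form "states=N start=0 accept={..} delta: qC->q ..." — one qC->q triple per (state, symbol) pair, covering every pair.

Grow the machine one transition at a time. Run the examples from 0; the earliest place one falls off (shortest prefix, ties alphabetical) gets sent to the lowest-numbered state that keeps every Accept/Reject pair distinguishable — a pair clashes when both reach the same state with identical unread suffix — and to a fresh state only if none does.
a: 0a undefined. 0a->0: no, baa/abaa meet in 0 with "baa" left. Open state 1: 0a->1.
b: 0b undefined. 0b->0: ok.
aa: 1a undefined. 1a->0: no, baa/bbbb meet in 0. 1a->1: no, baa/ba meet in 1. Open state 2: 1a->2.
ab: 1b undefined. 1b->0: no, baa/abaa meet in 2. 1b->1: no, baa/baba meet in 2. 1b->2: no, baa/bab meet in 2. Open state 3: 1b->3.
aaa: 2a undefined. 2a->0: no, baaa/bbbb meet in 0. 2a->1: no, baaa/ba meet in 1. 2a->2: ok.
aab: 2b undefined. 2b->0: no, aabb/bbbb meet in 0. 2b->1: no, baa/aaaaba meet in 2. 2b->2: no, baa/aaab meet in 2. 2b->3: ok.
aba: 3a undefined. 3a->0: ok.
abb: 3b undefined. 3b->0: no, abba/ba meet in 1. 3b->1: no, babb/ba meet in 1. 3b->2: ok.
All examples now run through 4 states with every (state, symbol) defined. Accept strings end in {2}, Reject strings end in {0,1,3}; accept={2}.

states=4 start=0 accept={2} delta: 0a->1 0b->0 1a->2 1b->3 2a->2 2b->3 3a->0 3b->2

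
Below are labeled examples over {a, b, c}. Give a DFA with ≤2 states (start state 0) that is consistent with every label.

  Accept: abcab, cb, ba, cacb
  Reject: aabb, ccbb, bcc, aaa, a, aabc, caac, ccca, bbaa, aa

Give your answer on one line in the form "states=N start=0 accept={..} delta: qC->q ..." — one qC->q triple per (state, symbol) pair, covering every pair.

State merging on the prefix tree: take the shortest (then alphabetical) example prefix whose next move is undefined and point that move at state 0, else 1, else 2, ...; a target is out if some Accept/Reject pair would then sit in one state with the same input left (inseparable). If every existing state is out, open a new one.
a: 0a undefined. 0a->0: ok.
b: 0b undefined. 0b->0: no, ba/aabb meet in 0. Open state 1: 0b->1.
c: 0c undefined. 0c->0: ok.
ba: 1a undefined. 1a->0: no, ba/aaa meet in 0. 1a->1: ok.
bb: 1b undefined. 1b->0: ok.
bc: 1c undefined. 1c->0: ok.
All examples now run through 2 states with every (state, symbol) defined. Accept strings end in {1}, Reject strings end in {0}; accept={1}.

states=2 start=0 accept={1} delta: 0a->0 0b->1 0c->0 1a->1 1b->0 1c->0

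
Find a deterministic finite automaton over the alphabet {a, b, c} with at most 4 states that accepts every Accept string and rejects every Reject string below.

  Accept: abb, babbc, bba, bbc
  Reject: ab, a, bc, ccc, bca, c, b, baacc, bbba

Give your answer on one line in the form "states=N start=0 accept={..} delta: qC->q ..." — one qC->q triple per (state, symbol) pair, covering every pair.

State merging on the prefix tree: take the shortest (then alphabetical) example prefix whose next move is undefined and point that move at state 0, else 1, else 2, ...; a target is out if some Accept/Reject pair would then sit in one state with the same input left (inseparable). If every existing state is out, open a new one.
a: 0a undefined. 0a->0: ok.
b: 0b undefined. 0b->0: no, abb/ab meet in 0. Open state 1: 0b->1.
c: 0c undefined. 0c->0: ok.
ba: 1a undefined. 1a->0: ok.
bb: 1b undefined. 1b->0: no, abb/a meet in 0. 1b->1: no, abb/ab meet in 1. Open state 2: 1b->2.
bc: 1c undefined. 1c->0: ok.
bba: 2a undefined. 2a->0: no, bba/a meet in 0. 2a->1: no, bba/ab meet in 1. 2a->2: ok.
bbb: 2b undefined. 2b->0: ok.
bbc: 2c undefined. 2c->0: no, babbc/a meet in 0. 2c->1: no, babbc/ab meet in 1. 2c->2: ok.
All examples now run through 3 states with every (state, symbol) defined. Accept strings end in {2}, Reject strings end in {0,1}; accept={2}.

states=3 start=0 accept={2} delta: 0a->0 0b->1 0c->0 1a->0 1b->2 1c->0 2a->2 2b->0 2c->2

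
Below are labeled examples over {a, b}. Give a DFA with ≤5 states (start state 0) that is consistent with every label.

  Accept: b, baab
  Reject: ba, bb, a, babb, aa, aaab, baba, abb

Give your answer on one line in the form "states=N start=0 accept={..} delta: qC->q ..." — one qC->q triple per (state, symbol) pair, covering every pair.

states=3 start=0 accept={2} delta: 0a->1 0b->2 1a->0 1b->1 2a->1 2b->0

Fold the examples into a partial DFA from state 0: repeatedly fix the first undefined (state, symbol) met by the shortest-then-alphabetical prefix, trying targets in increasing order and rejecting any under which an Accept and a Reject string meet in one state with the same remainder; add a state when all current targets are rejected. Accepting states are where Accept strings end.
a: 0a undefined. 0a->0: no, b/aaab meet in 0 with "b" left. Open state 1: 0a->1.
b: 0b undefined. 0b->0: no, b/bb meet in 0. 0b->1: no, b/a meet in 1. Open state 2: 0b->2.
aa: 1a undefined. 1a->0: ok.
ab: 1b undefined. 1b->0: no, b/abb meet in 2. 1b->1: ok.
ba: 2a undefined. 2a->0: no, baab/a meet in 1. 2a->1: ok.
bb: 2b undefined. 2b->0: ok.
All examples now run through 3 states with every (state, symbol) defined. Accept strings end in {2}, Reject strings end in {0,1}; accept={2}.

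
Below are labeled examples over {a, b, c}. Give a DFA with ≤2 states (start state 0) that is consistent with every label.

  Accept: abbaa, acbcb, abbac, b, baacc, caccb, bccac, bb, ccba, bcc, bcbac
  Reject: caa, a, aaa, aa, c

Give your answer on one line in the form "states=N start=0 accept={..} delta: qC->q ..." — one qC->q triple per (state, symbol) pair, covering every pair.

states=2 start=0 accept={1} delta: 0a->0 0b->1 0c->0 1a->1 1b->1 1c->1

Grow the machine one transition at a time. Run the examples from 0; the earliest place one falls off (shortest prefix, ties alphabetical) gets sent to the lowest-numbered state that keeps every Accept/Reject pair distinguishable — a pair clashes when both reach the same state with identical unread suffix — and to a fresh state only if none does.
a: 0a undefined. 0a->0: ok.
b: 0b undefined. 0b->0: no, abbaa/a meet in 0. Open state 1: 0b->1.
c: 0c undefined. 0c->0: ok.
ba: 1a undefined. 1a->0: no, baacc/caa meet in 0. 1a->1: ok.
bb: 1b undefined. 1b->0: no, abbaa/caa meet in 0. 1b->1: ok.
bc: 1c undefined. 1c->0: no, abbac/caa meet in 0. 1c->1: ok.
All examples now run through 2 states with every (state, symbol) defined. Accept strings end in {1}, Reject strings end in {0}; accept={1}.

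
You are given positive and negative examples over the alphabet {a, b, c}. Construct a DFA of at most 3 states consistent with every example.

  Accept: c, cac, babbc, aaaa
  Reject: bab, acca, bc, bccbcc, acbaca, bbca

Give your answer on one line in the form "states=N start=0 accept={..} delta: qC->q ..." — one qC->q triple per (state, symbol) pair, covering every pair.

State merging on the prefix tree: take the shortest (then alphabetical) example prefix whose next move is undefined and point that move at state 0, else 1, else 2, ...; a target is out if some Accept/Reject pair would then sit in one state with the same input left (inseparable). If every existing state is out, open a new one.
a: 0a undefined. 0a->0: ok.
b: 0b undefined. 0b->0: no, c/bc meet in 0 with "c" left. Open state 1: 0b->1.
c: 0c undefined. 0c->0: no, c/acca meet in 0. 0c->1: ok.
ba: 1a undefined. 1a->0: no, c/bab meet in 1. 1a->1: no, cac/bc meet in 1 with "c" left. Open state 2: 1a->2.
bb: 1b undefined. 1b->0: ok.
bc: 1c undefined. 1c->0: no, aaaa/acca meet in 0. 1c->1: no, c/bc meet in 1. 1c->2: ok.
bab: 2b undefined. 2b->0: no, babbc/bc meet in 2. 2b->1: no, c/bab meet in 1. 2b->2: ok.
bcc: 2c undefined. 2c->0: no, cac/bccbcc meet in 0. 2c->1: ok.
acca: 2a undefined. 2a->0: no, aaaa/acca meet in 0. 2a->1: no, c/acca meet in 1. 2a->2: ok.
All examples now run through 3 states with every (state, symbol) defined. Accept strings end in {0,1}, Reject strings end in {2}; accept={0,1}.

states=3 start=0 accept={0,1} delta: 0a->0 0b->1 0c->1 1a->2 1b->0 1c->2 2a->2 2b->2 2c->1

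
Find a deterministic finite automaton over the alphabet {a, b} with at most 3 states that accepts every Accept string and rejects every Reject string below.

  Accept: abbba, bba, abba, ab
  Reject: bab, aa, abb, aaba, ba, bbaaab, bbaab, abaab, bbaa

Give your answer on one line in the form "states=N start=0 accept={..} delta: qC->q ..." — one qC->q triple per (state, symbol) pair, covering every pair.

states=3 start=0 accept={1} delta: 0a->0 0b->1 1a->2 1b->2 2a->1 2b->2

Grow the machine one transition at a time. Run the examples from 0; the earliest place one falls off (shortest prefix, ties alphabetical) gets sent to the lowest-numbered state that keeps every Accept/Reject pair distinguishable — a pair clashes when both reach the same state with identical unread suffix — and to a fresh state only if none does.
a: 0a undefined. 0a->0: ok.
b: 0b undefined. 0b->0: no, abbba/bab meet in 0. Open state 1: 0b->1.
ba: 1a undefined. 1a->0: no, ab/bab meet in 1. 1a->1: no, ab/aaba meet in 1. Open state 2: 1a->2.
bb: 1b undefined. 1b->0: no, abbba/aaba meet in 2. 1b->1: no, abbba/aaba meet in 2. 1b->2: ok.
bab: 2b undefined. 2b->0: no, abbba/bab meet in 0. 2b->1: no, abbba/abb meet in 2. 2b->2: ok.
bba: 2a undefined. 2a->0: no, abbba/aa meet in 0. 2a->1: ok.
All examples now run through 3 states with every (state, symbol) defined. Accept strings end in {1}, Reject strings end in {0,2}; accept={1}.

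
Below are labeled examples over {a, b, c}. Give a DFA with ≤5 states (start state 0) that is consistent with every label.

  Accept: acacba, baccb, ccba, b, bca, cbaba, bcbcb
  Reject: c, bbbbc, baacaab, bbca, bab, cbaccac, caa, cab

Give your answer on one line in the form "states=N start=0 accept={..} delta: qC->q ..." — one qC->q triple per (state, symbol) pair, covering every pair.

State merging on the prefix tree: take the shortest (then alphabetical) example prefix whose next move is undefined and point that move at state 0, else 1, else 2, ...; a target is out if some Accept/Reject pair would then sit in one state with the same input left (inseparable). If every existing state is out, open a new one.
a: 0a undefined. 0a->0: ok.
b: 0b undefined. 0b->0: no, b/bab meet in 0. Open state 1: 0b->1.
c: 0c undefined. 0c->0: no, b/cab meet in 1. 0c->1: no, b/c meet in 1. Open state 2: 0c->2.
ba: 1a undefined. 1a->0: no, b/bab meet in 1. 1a->1: ok.
bb: 1b undefined. 1b->0: ok.
bc: 1c undefined. 1c->0: no, b/baacaab meet in 1. 1c->1: no, baccb/baacaab meet in 0. 1c->2: no, bca/bbca meet in 2 with "a" left. Open state 3: 1c->3.
ca: 2a undefined. 2a->0: no, b/cab meet in 1. 2a->1: no, b/bbca meet in 1. 2a->2: ok.
cb: 2b undefined. 2b->0: ok.
cc: 2c undefined. 2c->0: ok.
bca: 3a undefined. 3a->0: no, acacba/baacaab meet in 1. 3a->1: ok.
bcb: 3b undefined. 3b->0: no, bcbcb/baacaab meet in 0. 3b->1: ok.
bacc: 3c undefined. 3c->0: ok.
All examples now run through 4 states with every (state, symbol) defined. Accept strings end in {1}, Reject strings end in {0,2}; accept={1}.

states=4 start=0 accept={1} delta: 0a->0 0b->1 0c->2 1a->1 1b->0 1c->3 2a->2 2b->0 2c->0 3a->1 3b->1 3c->0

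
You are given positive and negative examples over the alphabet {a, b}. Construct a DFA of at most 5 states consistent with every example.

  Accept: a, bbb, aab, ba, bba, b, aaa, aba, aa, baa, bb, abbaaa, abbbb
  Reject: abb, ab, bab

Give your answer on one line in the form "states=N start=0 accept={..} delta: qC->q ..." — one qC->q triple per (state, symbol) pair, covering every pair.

states=4 start=0 accept={0,1} delta: 0a->1 0b->0 1a->0 1b->2 2a->0 2b->3 3a->0 3b->0

Grow the machine one transition at a time. Run the examples from 0; the earliest place one falls off (shortest prefix, ties alphabetical) gets sent to the lowest-numbered state that keeps every Accept/Reject pair distinguishable — a pair clashes when both reach the same state with identical unread suffix — and to a fresh state only if none does.
a: 0a undefined. 0a->0: no, aab/ab meet in 0 with "b" left. Open state 1: 0a->1.
b: 0b undefined. 0b->0: ok.
aa: 1a undefined. 1a->0: ok.
ab: 1b undefined. 1b->0: no, bbb/abb meet in 0. 1b->1: no, a/abb meet in 1. Open state 2: 1b->2.
aba: 2a undefined. 2a->0: ok.
abb: 2b undefined. 2b->0: no, bbb/abb meet in 0. 2b->1: no, a/abb meet in 1. 2b->2: no, abbbb/abb meet in 2. Open state 3: 2b->3.
abba: 3a undefined. 3a->0: ok.
abbb: 3b undefined. 3b->0: ok.
All examples now run through 4 states with every (state, symbol) defined. Accept strings end in {0,1}, Reject strings end in {2,3}; accept={0,1}.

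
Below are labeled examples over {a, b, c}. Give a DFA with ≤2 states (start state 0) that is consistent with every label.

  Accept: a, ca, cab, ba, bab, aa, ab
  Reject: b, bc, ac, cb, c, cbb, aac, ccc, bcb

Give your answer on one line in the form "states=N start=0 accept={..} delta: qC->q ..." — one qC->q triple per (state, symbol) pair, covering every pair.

states=2 start=0 accept={1} delta: 0a->1 0b->0 0c->0 1a->1 1b->1 1c->0

State merging on the prefix tree: take the shortest (then alphabetical) example prefix whose next move is undefined and point that move at state 0, else 1, else 2, ...; a target is out if some Accept/Reject pair would then sit in one state with the same input left (inseparable). If every existing state is out, open a new one.
a: 0a undefined. 0a->0: no, ab/b meet in 0 with "b" left. Open state 1: 0a->1.
b: 0b undefined. 0b->0: ok.
c: 0c undefined. 0c->0: ok.
aa: 1a undefined. 1a->0: no, aa/b meet in 0. 1a->1: ok.
ab: 1b undefined. 1b->0: no, cab/b meet in 0. 1b->1: ok.
ac: 1c undefined. 1c->0: ok.
All examples now run through 2 states with every (state, symbol) defined. Accept strings end in {1}, Reject strings end in {0}; accept={1}.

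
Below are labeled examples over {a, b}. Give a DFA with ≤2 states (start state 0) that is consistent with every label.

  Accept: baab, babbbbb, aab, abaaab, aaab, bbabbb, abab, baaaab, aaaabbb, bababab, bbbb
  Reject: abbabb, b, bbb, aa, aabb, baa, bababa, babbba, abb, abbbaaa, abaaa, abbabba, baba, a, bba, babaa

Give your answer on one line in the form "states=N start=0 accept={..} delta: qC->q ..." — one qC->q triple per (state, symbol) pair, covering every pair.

State merging on the prefix tree: take the shortest (then alphabetical) example prefix whose next move is undefined and point that move at state 0, else 1, else 2, ...; a target is out if some Accept/Reject pair would then sit in one state with the same input left (inseparable). If every existing state is out, open a new one.
a: 0a undefined. 0a->0: no, aab/b meet in 0 with "b" left. Open state 1: 0a->1.
b: 0b undefined. 0b->0: no, bbbb/b meet in 0. 0b->1: ok.
aa: 1a undefined. 1a->0: no, baab/aabb meet in 1 with "b" left. 1a->1: ok.
ab: 1b undefined. 1b->0: ok.
All examples now run through 2 states with every (state, symbol) defined. Accept strings end in {0}, Reject strings end in {1}; accept={0}.

states=2 start=0 accept={0} delta: 0a->1 0b->1 1a->1 1b->0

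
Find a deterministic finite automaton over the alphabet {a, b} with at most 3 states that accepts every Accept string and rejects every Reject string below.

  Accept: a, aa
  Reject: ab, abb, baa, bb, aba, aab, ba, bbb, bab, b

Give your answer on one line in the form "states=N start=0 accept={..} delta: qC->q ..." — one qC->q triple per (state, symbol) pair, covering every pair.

states=2 start=0 accept={0} delta: 0a->0 0b->1 1a->1 1b->1

Fold the examples into a partial DFA from state 0: repeatedly fix the first undefined (state, symbol) met by the shortest-then-alphabetical prefix, trying targets in increasing order and rejecting any under which an Accept and a Reject string meet in one state with the same remainder; add a state when all current targets are rejected. Accepting states are where Accept strings end.
a: 0a undefined. 0a->0: ok.
b: 0b undefined. 0b->0: no, a/ab meet in 0. Open state 1: 0b->1.
ba: 1a undefined. 1a->0: no, a/baa meet in 0. 1a->1: ok.
bb: 1b undefined. 1b->0: no, a/abb meet in 0. 1b->1: ok.
All examples now run through 2 states with every (state, symbol) defined. Accept strings end in {0}, Reject strings end in {1}; accept={0}.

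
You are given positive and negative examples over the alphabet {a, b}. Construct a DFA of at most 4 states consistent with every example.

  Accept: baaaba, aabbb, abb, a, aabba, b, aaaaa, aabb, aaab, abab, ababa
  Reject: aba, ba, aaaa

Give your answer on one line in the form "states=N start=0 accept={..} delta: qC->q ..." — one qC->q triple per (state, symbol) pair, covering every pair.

states=4 start=0 accept={0,1,3} delta: 0a->1 0b->1 1a->2 1b->1 2a->1 2b->3 3a->0 3b->0

Fold the examples into a partial DFA from state 0: repeatedly fix the first undefined (state, symbol) met by the shortest-then-alphabetical prefix, trying targets in increasing order and rejecting any under which an Accept and a Reject string meet in one state with the same remainder; add a state when all current targets are rejected. Accepting states are where Accept strings end.
a: 0a undefined. 0a->0: no, a/aaaa meet in 0. Open state 1: 0a->1.
b: 0b undefined. 0b->0: no, a/ba meet in 1. 0b->1: ok.
aa: 1a undefined. 1a->0: no, baaaba/ba meet in 0. 1a->1: no, baaaba/aba meet in 1 with "ba" left. Open state 2: 1a->2.
ab: 1b undefined. 1b->0: no, abb/aba meet in 1. 1b->1: ok.
aaa: 2a undefined. 2a->0: no, baaaba/aba meet in 2. 2a->1: ok.
aab: 2b undefined. 2b->0: no, aabba/aba meet in 2. 2b->1: no, baaaba/aba meet in 2. 2b->2: no, aabbb/aba meet in 2. Open state 3: 2b->3.
aabb: 3b undefined. 3b->0: ok.
ababa: 3a undefined. 3a->0: ok.
All examples now run through 4 states with every (state, symbol) defined. Accept strings end in {0,1,3}, Reject strings end in {2}; accept={0,1,3}.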